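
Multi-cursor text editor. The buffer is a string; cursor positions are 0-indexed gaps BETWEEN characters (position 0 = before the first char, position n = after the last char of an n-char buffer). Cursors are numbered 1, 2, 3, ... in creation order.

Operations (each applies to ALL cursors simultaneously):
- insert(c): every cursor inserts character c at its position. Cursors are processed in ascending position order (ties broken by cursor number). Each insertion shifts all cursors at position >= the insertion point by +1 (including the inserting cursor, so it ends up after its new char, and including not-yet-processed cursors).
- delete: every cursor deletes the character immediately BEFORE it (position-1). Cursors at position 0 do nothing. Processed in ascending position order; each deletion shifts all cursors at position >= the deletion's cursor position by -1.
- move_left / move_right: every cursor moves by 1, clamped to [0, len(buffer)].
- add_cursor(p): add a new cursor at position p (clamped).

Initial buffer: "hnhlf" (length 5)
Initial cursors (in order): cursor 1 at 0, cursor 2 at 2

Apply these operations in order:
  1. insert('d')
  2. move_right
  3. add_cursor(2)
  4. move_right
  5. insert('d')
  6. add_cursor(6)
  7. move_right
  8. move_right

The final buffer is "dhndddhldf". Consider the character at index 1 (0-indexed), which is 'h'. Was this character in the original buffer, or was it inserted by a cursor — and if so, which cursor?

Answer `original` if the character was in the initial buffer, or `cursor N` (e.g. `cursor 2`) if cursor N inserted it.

Answer: original

Derivation:
After op 1 (insert('d')): buffer="dhndhlf" (len 7), cursors c1@1 c2@4, authorship 1..2...
After op 2 (move_right): buffer="dhndhlf" (len 7), cursors c1@2 c2@5, authorship 1..2...
After op 3 (add_cursor(2)): buffer="dhndhlf" (len 7), cursors c1@2 c3@2 c2@5, authorship 1..2...
After op 4 (move_right): buffer="dhndhlf" (len 7), cursors c1@3 c3@3 c2@6, authorship 1..2...
After op 5 (insert('d')): buffer="dhndddhldf" (len 10), cursors c1@5 c3@5 c2@9, authorship 1..132..2.
After op 6 (add_cursor(6)): buffer="dhndddhldf" (len 10), cursors c1@5 c3@5 c4@6 c2@9, authorship 1..132..2.
After op 7 (move_right): buffer="dhndddhldf" (len 10), cursors c1@6 c3@6 c4@7 c2@10, authorship 1..132..2.
After op 8 (move_right): buffer="dhndddhldf" (len 10), cursors c1@7 c3@7 c4@8 c2@10, authorship 1..132..2.
Authorship (.=original, N=cursor N): 1 . . 1 3 2 . . 2 .
Index 1: author = original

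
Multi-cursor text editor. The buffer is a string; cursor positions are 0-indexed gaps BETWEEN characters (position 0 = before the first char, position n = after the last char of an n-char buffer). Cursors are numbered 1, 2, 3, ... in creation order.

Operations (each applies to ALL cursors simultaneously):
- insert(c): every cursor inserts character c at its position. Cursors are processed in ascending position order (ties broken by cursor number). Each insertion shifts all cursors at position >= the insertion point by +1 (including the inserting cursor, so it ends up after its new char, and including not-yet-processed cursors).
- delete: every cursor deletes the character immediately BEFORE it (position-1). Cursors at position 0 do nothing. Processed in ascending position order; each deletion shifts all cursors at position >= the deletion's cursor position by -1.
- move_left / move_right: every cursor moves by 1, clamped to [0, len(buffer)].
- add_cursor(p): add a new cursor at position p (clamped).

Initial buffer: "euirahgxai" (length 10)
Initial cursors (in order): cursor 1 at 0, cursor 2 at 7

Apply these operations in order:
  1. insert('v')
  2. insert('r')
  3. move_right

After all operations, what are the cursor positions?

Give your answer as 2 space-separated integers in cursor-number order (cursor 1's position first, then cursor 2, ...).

After op 1 (insert('v')): buffer="veuirahgvxai" (len 12), cursors c1@1 c2@9, authorship 1.......2...
After op 2 (insert('r')): buffer="vreuirahgvrxai" (len 14), cursors c1@2 c2@11, authorship 11.......22...
After op 3 (move_right): buffer="vreuirahgvrxai" (len 14), cursors c1@3 c2@12, authorship 11.......22...

Answer: 3 12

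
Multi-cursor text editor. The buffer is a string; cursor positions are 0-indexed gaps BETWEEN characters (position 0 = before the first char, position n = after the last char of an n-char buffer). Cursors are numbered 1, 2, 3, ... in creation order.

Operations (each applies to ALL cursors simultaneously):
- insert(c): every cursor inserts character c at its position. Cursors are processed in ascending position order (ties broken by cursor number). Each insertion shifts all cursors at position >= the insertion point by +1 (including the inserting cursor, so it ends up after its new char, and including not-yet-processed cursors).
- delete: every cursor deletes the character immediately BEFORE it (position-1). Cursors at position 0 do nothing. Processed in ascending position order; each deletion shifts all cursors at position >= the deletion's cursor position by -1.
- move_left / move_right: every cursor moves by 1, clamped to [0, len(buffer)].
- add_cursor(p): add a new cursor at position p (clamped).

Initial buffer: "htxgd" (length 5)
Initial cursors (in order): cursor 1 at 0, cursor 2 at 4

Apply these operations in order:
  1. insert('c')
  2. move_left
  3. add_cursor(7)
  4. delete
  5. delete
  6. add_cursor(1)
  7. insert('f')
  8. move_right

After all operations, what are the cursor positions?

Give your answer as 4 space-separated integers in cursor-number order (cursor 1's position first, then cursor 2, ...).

Answer: 2 7 7 4

Derivation:
After op 1 (insert('c')): buffer="chtxgcd" (len 7), cursors c1@1 c2@6, authorship 1....2.
After op 2 (move_left): buffer="chtxgcd" (len 7), cursors c1@0 c2@5, authorship 1....2.
After op 3 (add_cursor(7)): buffer="chtxgcd" (len 7), cursors c1@0 c2@5 c3@7, authorship 1....2.
After op 4 (delete): buffer="chtxc" (len 5), cursors c1@0 c2@4 c3@5, authorship 1...2
After op 5 (delete): buffer="cht" (len 3), cursors c1@0 c2@3 c3@3, authorship 1..
After op 6 (add_cursor(1)): buffer="cht" (len 3), cursors c1@0 c4@1 c2@3 c3@3, authorship 1..
After op 7 (insert('f')): buffer="fcfhtff" (len 7), cursors c1@1 c4@3 c2@7 c3@7, authorship 114..23
After op 8 (move_right): buffer="fcfhtff" (len 7), cursors c1@2 c4@4 c2@7 c3@7, authorship 114..23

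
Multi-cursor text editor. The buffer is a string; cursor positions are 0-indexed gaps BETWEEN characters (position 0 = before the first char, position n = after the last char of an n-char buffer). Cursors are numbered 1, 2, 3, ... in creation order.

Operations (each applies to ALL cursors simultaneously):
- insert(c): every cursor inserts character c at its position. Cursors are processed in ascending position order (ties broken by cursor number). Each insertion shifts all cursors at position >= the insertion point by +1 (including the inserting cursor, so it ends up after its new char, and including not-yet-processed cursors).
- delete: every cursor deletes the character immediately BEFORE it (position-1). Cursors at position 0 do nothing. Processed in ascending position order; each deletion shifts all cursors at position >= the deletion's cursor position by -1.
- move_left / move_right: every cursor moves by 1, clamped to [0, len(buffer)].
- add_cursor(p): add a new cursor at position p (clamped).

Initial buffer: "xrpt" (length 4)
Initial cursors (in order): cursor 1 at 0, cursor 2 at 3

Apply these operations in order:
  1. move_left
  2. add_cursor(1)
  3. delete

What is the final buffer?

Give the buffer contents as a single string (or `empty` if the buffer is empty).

Answer: pt

Derivation:
After op 1 (move_left): buffer="xrpt" (len 4), cursors c1@0 c2@2, authorship ....
After op 2 (add_cursor(1)): buffer="xrpt" (len 4), cursors c1@0 c3@1 c2@2, authorship ....
After op 3 (delete): buffer="pt" (len 2), cursors c1@0 c2@0 c3@0, authorship ..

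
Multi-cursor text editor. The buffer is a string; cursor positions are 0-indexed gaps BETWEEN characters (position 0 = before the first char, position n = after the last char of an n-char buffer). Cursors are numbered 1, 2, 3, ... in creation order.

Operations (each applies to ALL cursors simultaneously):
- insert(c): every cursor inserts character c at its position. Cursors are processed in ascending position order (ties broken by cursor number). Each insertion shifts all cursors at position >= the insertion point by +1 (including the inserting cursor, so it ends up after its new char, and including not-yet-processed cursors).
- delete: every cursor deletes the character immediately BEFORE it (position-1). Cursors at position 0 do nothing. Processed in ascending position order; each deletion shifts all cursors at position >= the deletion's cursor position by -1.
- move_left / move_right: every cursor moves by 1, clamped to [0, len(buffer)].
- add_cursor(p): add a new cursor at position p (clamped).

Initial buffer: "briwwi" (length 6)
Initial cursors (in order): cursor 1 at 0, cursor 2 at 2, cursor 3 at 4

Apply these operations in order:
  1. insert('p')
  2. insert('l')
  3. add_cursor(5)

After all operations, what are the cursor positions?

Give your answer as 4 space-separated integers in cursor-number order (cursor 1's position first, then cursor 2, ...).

After op 1 (insert('p')): buffer="pbrpiwpwi" (len 9), cursors c1@1 c2@4 c3@7, authorship 1..2..3..
After op 2 (insert('l')): buffer="plbrpliwplwi" (len 12), cursors c1@2 c2@6 c3@10, authorship 11..22..33..
After op 3 (add_cursor(5)): buffer="plbrpliwplwi" (len 12), cursors c1@2 c4@5 c2@6 c3@10, authorship 11..22..33..

Answer: 2 6 10 5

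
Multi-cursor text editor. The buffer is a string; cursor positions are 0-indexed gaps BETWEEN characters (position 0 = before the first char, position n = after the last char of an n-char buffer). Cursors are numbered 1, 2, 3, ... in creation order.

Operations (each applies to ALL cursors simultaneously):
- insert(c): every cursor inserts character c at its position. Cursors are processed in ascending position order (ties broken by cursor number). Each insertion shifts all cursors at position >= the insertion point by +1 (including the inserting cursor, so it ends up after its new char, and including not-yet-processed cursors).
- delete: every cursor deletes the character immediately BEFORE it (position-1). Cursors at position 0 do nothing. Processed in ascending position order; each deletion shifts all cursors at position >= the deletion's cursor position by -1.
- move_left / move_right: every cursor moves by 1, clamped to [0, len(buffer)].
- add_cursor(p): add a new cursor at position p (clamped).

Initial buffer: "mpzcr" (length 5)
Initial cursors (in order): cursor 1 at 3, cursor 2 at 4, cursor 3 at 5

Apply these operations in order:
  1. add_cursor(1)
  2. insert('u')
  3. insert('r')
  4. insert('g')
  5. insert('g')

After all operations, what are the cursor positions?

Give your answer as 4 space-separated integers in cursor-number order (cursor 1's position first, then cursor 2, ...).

Answer: 11 16 21 5

Derivation:
After op 1 (add_cursor(1)): buffer="mpzcr" (len 5), cursors c4@1 c1@3 c2@4 c3@5, authorship .....
After op 2 (insert('u')): buffer="mupzucuru" (len 9), cursors c4@2 c1@5 c2@7 c3@9, authorship .4..1.2.3
After op 3 (insert('r')): buffer="murpzurcurrur" (len 13), cursors c4@3 c1@7 c2@10 c3@13, authorship .44..11.22.33
After op 4 (insert('g')): buffer="murgpzurgcurgrurg" (len 17), cursors c4@4 c1@9 c2@13 c3@17, authorship .444..111.222.333
After op 5 (insert('g')): buffer="murggpzurggcurggrurgg" (len 21), cursors c4@5 c1@11 c2@16 c3@21, authorship .4444..1111.2222.3333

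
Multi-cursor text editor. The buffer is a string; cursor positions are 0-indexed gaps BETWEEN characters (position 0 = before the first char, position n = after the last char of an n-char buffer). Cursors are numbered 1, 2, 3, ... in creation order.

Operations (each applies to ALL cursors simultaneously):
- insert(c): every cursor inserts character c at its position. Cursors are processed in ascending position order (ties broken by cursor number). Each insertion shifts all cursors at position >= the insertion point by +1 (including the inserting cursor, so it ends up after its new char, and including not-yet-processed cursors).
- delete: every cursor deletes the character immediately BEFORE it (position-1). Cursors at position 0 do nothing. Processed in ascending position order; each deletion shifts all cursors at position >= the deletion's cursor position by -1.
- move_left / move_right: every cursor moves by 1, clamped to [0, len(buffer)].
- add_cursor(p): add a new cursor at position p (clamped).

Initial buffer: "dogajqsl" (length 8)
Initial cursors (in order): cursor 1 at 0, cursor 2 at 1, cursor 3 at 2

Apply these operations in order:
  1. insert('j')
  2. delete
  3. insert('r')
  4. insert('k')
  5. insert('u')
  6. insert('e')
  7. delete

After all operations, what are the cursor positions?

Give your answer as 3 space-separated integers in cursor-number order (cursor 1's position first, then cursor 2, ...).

After op 1 (insert('j')): buffer="jdjojgajqsl" (len 11), cursors c1@1 c2@3 c3@5, authorship 1.2.3......
After op 2 (delete): buffer="dogajqsl" (len 8), cursors c1@0 c2@1 c3@2, authorship ........
After op 3 (insert('r')): buffer="rdrorgajqsl" (len 11), cursors c1@1 c2@3 c3@5, authorship 1.2.3......
After op 4 (insert('k')): buffer="rkdrkorkgajqsl" (len 14), cursors c1@2 c2@5 c3@8, authorship 11.22.33......
After op 5 (insert('u')): buffer="rkudrkuorkugajqsl" (len 17), cursors c1@3 c2@7 c3@11, authorship 111.222.333......
After op 6 (insert('e')): buffer="rkuedrkueorkuegajqsl" (len 20), cursors c1@4 c2@9 c3@14, authorship 1111.2222.3333......
After op 7 (delete): buffer="rkudrkuorkugajqsl" (len 17), cursors c1@3 c2@7 c3@11, authorship 111.222.333......

Answer: 3 7 11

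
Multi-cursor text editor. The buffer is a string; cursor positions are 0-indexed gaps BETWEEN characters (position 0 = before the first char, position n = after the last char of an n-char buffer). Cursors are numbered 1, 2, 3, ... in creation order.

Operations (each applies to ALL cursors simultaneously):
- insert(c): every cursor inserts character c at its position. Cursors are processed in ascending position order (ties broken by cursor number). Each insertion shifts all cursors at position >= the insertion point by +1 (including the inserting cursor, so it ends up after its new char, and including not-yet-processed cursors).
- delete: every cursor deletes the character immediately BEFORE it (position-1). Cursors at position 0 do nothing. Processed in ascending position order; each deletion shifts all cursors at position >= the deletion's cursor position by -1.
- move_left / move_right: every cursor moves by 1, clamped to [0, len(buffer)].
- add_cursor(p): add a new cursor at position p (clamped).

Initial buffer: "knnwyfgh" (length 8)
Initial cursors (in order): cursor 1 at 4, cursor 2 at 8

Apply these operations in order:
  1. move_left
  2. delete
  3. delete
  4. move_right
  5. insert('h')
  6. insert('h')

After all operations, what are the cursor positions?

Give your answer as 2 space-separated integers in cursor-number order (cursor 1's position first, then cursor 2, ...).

Answer: 4 8

Derivation:
After op 1 (move_left): buffer="knnwyfgh" (len 8), cursors c1@3 c2@7, authorship ........
After op 2 (delete): buffer="knwyfh" (len 6), cursors c1@2 c2@5, authorship ......
After op 3 (delete): buffer="kwyh" (len 4), cursors c1@1 c2@3, authorship ....
After op 4 (move_right): buffer="kwyh" (len 4), cursors c1@2 c2@4, authorship ....
After op 5 (insert('h')): buffer="kwhyhh" (len 6), cursors c1@3 c2@6, authorship ..1..2
After op 6 (insert('h')): buffer="kwhhyhhh" (len 8), cursors c1@4 c2@8, authorship ..11..22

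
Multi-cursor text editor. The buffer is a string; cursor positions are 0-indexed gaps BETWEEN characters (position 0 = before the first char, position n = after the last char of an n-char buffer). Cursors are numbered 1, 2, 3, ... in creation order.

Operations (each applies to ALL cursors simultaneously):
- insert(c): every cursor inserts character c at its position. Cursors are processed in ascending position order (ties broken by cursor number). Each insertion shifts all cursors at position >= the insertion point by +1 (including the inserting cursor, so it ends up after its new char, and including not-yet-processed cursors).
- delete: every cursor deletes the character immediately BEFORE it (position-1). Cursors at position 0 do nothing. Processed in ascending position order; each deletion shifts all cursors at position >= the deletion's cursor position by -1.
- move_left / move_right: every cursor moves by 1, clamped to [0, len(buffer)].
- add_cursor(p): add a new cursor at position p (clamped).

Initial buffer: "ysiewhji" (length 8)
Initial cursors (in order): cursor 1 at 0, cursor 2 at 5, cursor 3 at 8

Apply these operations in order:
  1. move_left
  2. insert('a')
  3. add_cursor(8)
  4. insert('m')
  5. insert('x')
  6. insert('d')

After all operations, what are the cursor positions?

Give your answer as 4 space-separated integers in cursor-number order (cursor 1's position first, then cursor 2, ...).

Answer: 4 12 22 17

Derivation:
After op 1 (move_left): buffer="ysiewhji" (len 8), cursors c1@0 c2@4 c3@7, authorship ........
After op 2 (insert('a')): buffer="aysieawhjai" (len 11), cursors c1@1 c2@6 c3@10, authorship 1....2...3.
After op 3 (add_cursor(8)): buffer="aysieawhjai" (len 11), cursors c1@1 c2@6 c4@8 c3@10, authorship 1....2...3.
After op 4 (insert('m')): buffer="amysieamwhmjami" (len 15), cursors c1@2 c2@8 c4@11 c3@14, authorship 11....22..4.33.
After op 5 (insert('x')): buffer="amxysieamxwhmxjamxi" (len 19), cursors c1@3 c2@10 c4@14 c3@18, authorship 111....222..44.333.
After op 6 (insert('d')): buffer="amxdysieamxdwhmxdjamxdi" (len 23), cursors c1@4 c2@12 c4@17 c3@22, authorship 1111....2222..444.3333.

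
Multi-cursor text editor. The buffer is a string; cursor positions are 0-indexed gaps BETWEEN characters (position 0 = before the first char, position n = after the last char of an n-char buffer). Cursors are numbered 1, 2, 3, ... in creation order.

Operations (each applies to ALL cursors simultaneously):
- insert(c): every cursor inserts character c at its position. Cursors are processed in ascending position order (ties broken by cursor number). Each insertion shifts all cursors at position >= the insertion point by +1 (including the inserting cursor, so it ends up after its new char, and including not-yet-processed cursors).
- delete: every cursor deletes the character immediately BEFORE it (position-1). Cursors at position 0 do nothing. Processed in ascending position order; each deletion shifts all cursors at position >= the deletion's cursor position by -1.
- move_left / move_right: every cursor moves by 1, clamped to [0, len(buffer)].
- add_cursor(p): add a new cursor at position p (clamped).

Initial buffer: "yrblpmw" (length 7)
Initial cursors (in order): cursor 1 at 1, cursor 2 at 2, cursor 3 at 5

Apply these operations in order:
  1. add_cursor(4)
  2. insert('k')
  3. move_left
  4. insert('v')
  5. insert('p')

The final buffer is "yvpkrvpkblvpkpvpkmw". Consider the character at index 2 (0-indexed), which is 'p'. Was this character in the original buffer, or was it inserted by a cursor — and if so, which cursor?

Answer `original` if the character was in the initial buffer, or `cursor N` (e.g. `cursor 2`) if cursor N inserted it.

After op 1 (add_cursor(4)): buffer="yrblpmw" (len 7), cursors c1@1 c2@2 c4@4 c3@5, authorship .......
After op 2 (insert('k')): buffer="ykrkblkpkmw" (len 11), cursors c1@2 c2@4 c4@7 c3@9, authorship .1.2..4.3..
After op 3 (move_left): buffer="ykrkblkpkmw" (len 11), cursors c1@1 c2@3 c4@6 c3@8, authorship .1.2..4.3..
After op 4 (insert('v')): buffer="yvkrvkblvkpvkmw" (len 15), cursors c1@2 c2@5 c4@9 c3@12, authorship .11.22..44.33..
After op 5 (insert('p')): buffer="yvpkrvpkblvpkpvpkmw" (len 19), cursors c1@3 c2@7 c4@12 c3@16, authorship .111.222..444.333..
Authorship (.=original, N=cursor N): . 1 1 1 . 2 2 2 . . 4 4 4 . 3 3 3 . .
Index 2: author = 1

Answer: cursor 1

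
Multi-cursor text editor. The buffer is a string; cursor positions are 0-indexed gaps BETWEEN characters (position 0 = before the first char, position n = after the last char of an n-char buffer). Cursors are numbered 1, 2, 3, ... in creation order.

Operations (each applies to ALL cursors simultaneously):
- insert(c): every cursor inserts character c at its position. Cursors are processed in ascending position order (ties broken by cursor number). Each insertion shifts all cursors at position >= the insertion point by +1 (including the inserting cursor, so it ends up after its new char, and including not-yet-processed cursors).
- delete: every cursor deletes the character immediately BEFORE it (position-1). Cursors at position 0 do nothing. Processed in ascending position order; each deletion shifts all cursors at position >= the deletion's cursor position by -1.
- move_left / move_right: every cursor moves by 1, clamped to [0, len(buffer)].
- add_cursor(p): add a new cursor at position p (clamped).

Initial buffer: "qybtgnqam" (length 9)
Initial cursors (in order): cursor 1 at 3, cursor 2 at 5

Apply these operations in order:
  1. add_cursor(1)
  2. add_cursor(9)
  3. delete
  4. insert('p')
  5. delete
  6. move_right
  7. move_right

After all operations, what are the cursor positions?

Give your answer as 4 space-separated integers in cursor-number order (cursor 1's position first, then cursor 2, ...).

After op 1 (add_cursor(1)): buffer="qybtgnqam" (len 9), cursors c3@1 c1@3 c2@5, authorship .........
After op 2 (add_cursor(9)): buffer="qybtgnqam" (len 9), cursors c3@1 c1@3 c2@5 c4@9, authorship .........
After op 3 (delete): buffer="ytnqa" (len 5), cursors c3@0 c1@1 c2@2 c4@5, authorship .....
After op 4 (insert('p')): buffer="pyptpnqap" (len 9), cursors c3@1 c1@3 c2@5 c4@9, authorship 3.1.2...4
After op 5 (delete): buffer="ytnqa" (len 5), cursors c3@0 c1@1 c2@2 c4@5, authorship .....
After op 6 (move_right): buffer="ytnqa" (len 5), cursors c3@1 c1@2 c2@3 c4@5, authorship .....
After op 7 (move_right): buffer="ytnqa" (len 5), cursors c3@2 c1@3 c2@4 c4@5, authorship .....

Answer: 3 4 2 5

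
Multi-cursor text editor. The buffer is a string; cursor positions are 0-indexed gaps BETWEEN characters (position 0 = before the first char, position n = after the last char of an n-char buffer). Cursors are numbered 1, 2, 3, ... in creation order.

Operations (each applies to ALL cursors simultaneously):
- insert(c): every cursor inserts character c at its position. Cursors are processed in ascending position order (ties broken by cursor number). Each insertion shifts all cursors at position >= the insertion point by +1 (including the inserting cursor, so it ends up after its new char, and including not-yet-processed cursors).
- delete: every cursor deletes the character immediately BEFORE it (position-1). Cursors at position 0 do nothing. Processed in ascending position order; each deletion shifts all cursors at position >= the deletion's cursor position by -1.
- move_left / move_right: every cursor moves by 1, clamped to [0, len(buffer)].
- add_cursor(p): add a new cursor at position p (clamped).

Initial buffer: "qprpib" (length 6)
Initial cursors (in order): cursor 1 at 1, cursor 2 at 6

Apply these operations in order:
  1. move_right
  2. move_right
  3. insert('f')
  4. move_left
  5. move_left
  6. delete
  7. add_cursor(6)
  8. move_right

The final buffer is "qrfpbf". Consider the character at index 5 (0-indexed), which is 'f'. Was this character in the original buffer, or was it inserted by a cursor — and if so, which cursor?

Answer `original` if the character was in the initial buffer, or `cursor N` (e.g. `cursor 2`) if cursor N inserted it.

Answer: cursor 2

Derivation:
After op 1 (move_right): buffer="qprpib" (len 6), cursors c1@2 c2@6, authorship ......
After op 2 (move_right): buffer="qprpib" (len 6), cursors c1@3 c2@6, authorship ......
After op 3 (insert('f')): buffer="qprfpibf" (len 8), cursors c1@4 c2@8, authorship ...1...2
After op 4 (move_left): buffer="qprfpibf" (len 8), cursors c1@3 c2@7, authorship ...1...2
After op 5 (move_left): buffer="qprfpibf" (len 8), cursors c1@2 c2@6, authorship ...1...2
After op 6 (delete): buffer="qrfpbf" (len 6), cursors c1@1 c2@4, authorship ..1..2
After op 7 (add_cursor(6)): buffer="qrfpbf" (len 6), cursors c1@1 c2@4 c3@6, authorship ..1..2
After op 8 (move_right): buffer="qrfpbf" (len 6), cursors c1@2 c2@5 c3@6, authorship ..1..2
Authorship (.=original, N=cursor N): . . 1 . . 2
Index 5: author = 2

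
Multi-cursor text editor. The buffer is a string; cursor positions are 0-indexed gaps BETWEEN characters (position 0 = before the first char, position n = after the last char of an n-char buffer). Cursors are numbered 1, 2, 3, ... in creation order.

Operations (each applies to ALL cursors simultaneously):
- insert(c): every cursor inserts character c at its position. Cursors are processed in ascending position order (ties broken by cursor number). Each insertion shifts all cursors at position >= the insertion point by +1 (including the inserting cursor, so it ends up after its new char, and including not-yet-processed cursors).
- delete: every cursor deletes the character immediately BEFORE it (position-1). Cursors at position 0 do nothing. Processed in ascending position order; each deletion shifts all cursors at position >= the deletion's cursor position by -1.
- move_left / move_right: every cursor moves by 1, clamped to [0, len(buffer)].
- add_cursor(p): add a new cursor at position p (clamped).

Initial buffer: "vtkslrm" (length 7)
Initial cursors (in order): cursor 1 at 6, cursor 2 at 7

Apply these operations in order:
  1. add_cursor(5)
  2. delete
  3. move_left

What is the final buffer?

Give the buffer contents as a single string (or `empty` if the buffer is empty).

After op 1 (add_cursor(5)): buffer="vtkslrm" (len 7), cursors c3@5 c1@6 c2@7, authorship .......
After op 2 (delete): buffer="vtks" (len 4), cursors c1@4 c2@4 c3@4, authorship ....
After op 3 (move_left): buffer="vtks" (len 4), cursors c1@3 c2@3 c3@3, authorship ....

Answer: vtks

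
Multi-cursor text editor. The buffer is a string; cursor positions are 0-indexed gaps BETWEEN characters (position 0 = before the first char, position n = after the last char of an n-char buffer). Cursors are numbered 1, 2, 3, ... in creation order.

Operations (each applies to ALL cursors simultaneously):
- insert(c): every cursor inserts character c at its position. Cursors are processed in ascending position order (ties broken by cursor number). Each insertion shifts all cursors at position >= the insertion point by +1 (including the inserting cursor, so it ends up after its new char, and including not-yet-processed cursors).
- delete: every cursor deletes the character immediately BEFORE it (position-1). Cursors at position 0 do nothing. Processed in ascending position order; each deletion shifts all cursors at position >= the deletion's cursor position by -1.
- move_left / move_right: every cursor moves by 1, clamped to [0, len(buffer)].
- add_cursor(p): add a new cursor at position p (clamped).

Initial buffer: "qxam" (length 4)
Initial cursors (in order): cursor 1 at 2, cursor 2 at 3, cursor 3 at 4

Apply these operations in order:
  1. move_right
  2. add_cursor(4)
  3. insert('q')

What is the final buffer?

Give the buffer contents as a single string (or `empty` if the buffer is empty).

Answer: qxaqmqqq

Derivation:
After op 1 (move_right): buffer="qxam" (len 4), cursors c1@3 c2@4 c3@4, authorship ....
After op 2 (add_cursor(4)): buffer="qxam" (len 4), cursors c1@3 c2@4 c3@4 c4@4, authorship ....
After op 3 (insert('q')): buffer="qxaqmqqq" (len 8), cursors c1@4 c2@8 c3@8 c4@8, authorship ...1.234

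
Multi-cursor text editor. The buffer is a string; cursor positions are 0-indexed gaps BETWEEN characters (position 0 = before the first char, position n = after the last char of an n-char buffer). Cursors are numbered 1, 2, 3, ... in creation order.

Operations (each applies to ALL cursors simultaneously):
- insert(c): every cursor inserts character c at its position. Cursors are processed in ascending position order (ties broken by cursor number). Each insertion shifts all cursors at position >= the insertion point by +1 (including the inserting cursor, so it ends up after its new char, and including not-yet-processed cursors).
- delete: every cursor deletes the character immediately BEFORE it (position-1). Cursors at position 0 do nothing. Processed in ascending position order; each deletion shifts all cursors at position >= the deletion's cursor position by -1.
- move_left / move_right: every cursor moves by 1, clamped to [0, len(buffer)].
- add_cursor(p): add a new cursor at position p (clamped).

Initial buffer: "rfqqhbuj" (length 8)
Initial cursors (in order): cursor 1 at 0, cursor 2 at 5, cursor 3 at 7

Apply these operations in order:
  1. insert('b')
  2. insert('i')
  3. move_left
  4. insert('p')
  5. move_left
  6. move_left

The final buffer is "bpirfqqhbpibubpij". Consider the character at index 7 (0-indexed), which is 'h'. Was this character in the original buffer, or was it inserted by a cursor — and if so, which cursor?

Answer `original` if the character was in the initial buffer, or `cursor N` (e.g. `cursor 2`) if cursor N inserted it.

After op 1 (insert('b')): buffer="brfqqhbbubj" (len 11), cursors c1@1 c2@7 c3@10, authorship 1.....2..3.
After op 2 (insert('i')): buffer="birfqqhbibubij" (len 14), cursors c1@2 c2@9 c3@13, authorship 11.....22..33.
After op 3 (move_left): buffer="birfqqhbibubij" (len 14), cursors c1@1 c2@8 c3@12, authorship 11.....22..33.
After op 4 (insert('p')): buffer="bpirfqqhbpibubpij" (len 17), cursors c1@2 c2@10 c3@15, authorship 111.....222..333.
After op 5 (move_left): buffer="bpirfqqhbpibubpij" (len 17), cursors c1@1 c2@9 c3@14, authorship 111.....222..333.
After op 6 (move_left): buffer="bpirfqqhbpibubpij" (len 17), cursors c1@0 c2@8 c3@13, authorship 111.....222..333.
Authorship (.=original, N=cursor N): 1 1 1 . . . . . 2 2 2 . . 3 3 3 .
Index 7: author = original

Answer: original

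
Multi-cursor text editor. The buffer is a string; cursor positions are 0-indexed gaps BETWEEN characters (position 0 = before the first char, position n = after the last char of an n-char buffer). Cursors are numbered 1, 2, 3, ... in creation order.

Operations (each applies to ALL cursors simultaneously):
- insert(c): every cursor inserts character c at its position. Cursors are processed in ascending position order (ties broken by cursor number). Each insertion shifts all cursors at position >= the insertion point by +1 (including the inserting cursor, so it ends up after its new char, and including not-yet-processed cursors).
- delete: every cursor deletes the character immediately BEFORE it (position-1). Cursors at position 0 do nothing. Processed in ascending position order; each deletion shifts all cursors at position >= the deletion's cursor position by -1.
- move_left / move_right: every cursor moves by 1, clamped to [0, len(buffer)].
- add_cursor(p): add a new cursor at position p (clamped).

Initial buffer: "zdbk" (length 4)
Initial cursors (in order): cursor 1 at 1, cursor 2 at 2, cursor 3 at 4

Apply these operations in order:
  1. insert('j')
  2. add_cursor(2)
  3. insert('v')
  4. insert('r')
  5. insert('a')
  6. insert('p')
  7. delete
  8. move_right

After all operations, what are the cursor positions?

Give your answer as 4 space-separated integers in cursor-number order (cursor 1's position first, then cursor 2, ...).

Answer: 9 14 19 9

Derivation:
After op 1 (insert('j')): buffer="zjdjbkj" (len 7), cursors c1@2 c2@4 c3@7, authorship .1.2..3
After op 2 (add_cursor(2)): buffer="zjdjbkj" (len 7), cursors c1@2 c4@2 c2@4 c3@7, authorship .1.2..3
After op 3 (insert('v')): buffer="zjvvdjvbkjv" (len 11), cursors c1@4 c4@4 c2@7 c3@11, authorship .114.22..33
After op 4 (insert('r')): buffer="zjvvrrdjvrbkjvr" (len 15), cursors c1@6 c4@6 c2@10 c3@15, authorship .11414.222..333
After op 5 (insert('a')): buffer="zjvvrraadjvrabkjvra" (len 19), cursors c1@8 c4@8 c2@13 c3@19, authorship .1141414.2222..3333
After op 6 (insert('p')): buffer="zjvvrraappdjvrapbkjvrap" (len 23), cursors c1@10 c4@10 c2@16 c3@23, authorship .114141414.22222..33333
After op 7 (delete): buffer="zjvvrraadjvrabkjvra" (len 19), cursors c1@8 c4@8 c2@13 c3@19, authorship .1141414.2222..3333
After op 8 (move_right): buffer="zjvvrraadjvrabkjvra" (len 19), cursors c1@9 c4@9 c2@14 c3@19, authorship .1141414.2222..3333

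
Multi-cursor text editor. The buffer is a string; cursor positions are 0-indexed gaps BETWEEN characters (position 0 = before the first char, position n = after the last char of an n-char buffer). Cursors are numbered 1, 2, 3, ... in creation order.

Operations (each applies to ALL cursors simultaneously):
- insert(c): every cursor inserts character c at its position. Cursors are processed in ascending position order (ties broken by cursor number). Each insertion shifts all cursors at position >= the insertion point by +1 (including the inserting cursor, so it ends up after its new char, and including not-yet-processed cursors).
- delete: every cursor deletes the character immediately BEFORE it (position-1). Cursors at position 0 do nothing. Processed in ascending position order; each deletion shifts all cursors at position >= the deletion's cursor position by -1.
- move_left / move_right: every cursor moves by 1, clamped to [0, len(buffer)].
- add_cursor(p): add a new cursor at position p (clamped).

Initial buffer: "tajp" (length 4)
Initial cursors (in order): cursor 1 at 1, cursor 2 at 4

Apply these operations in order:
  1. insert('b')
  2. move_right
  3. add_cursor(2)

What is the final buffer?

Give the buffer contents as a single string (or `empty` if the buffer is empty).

Answer: tbajpb

Derivation:
After op 1 (insert('b')): buffer="tbajpb" (len 6), cursors c1@2 c2@6, authorship .1...2
After op 2 (move_right): buffer="tbajpb" (len 6), cursors c1@3 c2@6, authorship .1...2
After op 3 (add_cursor(2)): buffer="tbajpb" (len 6), cursors c3@2 c1@3 c2@6, authorship .1...2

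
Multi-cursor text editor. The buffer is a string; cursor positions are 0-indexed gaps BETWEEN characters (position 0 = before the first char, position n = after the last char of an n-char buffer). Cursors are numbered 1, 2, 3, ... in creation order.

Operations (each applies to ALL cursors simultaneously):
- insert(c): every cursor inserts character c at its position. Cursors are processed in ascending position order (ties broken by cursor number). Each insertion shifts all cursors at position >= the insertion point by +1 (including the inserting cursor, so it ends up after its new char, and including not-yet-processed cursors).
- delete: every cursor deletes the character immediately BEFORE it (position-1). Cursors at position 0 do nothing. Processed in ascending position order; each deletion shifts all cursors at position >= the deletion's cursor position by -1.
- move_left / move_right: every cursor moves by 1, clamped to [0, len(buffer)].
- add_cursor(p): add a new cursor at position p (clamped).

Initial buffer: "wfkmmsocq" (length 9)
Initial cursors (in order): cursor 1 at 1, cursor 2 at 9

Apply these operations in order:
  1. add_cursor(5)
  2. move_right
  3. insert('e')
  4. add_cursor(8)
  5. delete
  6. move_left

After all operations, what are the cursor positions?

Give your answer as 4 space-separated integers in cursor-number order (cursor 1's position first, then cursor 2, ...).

Answer: 1 7 4 4

Derivation:
After op 1 (add_cursor(5)): buffer="wfkmmsocq" (len 9), cursors c1@1 c3@5 c2@9, authorship .........
After op 2 (move_right): buffer="wfkmmsocq" (len 9), cursors c1@2 c3@6 c2@9, authorship .........
After op 3 (insert('e')): buffer="wfekmmseocqe" (len 12), cursors c1@3 c3@8 c2@12, authorship ..1....3...2
After op 4 (add_cursor(8)): buffer="wfekmmseocqe" (len 12), cursors c1@3 c3@8 c4@8 c2@12, authorship ..1....3...2
After op 5 (delete): buffer="wfkmmocq" (len 8), cursors c1@2 c3@5 c4@5 c2@8, authorship ........
After op 6 (move_left): buffer="wfkmmocq" (len 8), cursors c1@1 c3@4 c4@4 c2@7, authorship ........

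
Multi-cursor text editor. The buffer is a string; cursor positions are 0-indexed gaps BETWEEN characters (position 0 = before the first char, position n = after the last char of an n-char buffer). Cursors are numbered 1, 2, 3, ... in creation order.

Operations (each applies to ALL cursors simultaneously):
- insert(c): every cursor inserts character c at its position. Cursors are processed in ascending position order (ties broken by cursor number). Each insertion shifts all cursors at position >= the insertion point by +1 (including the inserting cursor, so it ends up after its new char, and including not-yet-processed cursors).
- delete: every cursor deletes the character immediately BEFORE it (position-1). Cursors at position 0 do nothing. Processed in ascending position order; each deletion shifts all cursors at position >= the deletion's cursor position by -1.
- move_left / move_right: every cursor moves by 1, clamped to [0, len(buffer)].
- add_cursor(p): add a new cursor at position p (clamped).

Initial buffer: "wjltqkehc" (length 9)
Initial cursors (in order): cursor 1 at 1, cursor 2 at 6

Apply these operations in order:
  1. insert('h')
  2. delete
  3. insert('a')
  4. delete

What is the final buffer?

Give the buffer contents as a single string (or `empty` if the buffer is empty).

Answer: wjltqkehc

Derivation:
After op 1 (insert('h')): buffer="whjltqkhehc" (len 11), cursors c1@2 c2@8, authorship .1.....2...
After op 2 (delete): buffer="wjltqkehc" (len 9), cursors c1@1 c2@6, authorship .........
After op 3 (insert('a')): buffer="wajltqkaehc" (len 11), cursors c1@2 c2@8, authorship .1.....2...
After op 4 (delete): buffer="wjltqkehc" (len 9), cursors c1@1 c2@6, authorship .........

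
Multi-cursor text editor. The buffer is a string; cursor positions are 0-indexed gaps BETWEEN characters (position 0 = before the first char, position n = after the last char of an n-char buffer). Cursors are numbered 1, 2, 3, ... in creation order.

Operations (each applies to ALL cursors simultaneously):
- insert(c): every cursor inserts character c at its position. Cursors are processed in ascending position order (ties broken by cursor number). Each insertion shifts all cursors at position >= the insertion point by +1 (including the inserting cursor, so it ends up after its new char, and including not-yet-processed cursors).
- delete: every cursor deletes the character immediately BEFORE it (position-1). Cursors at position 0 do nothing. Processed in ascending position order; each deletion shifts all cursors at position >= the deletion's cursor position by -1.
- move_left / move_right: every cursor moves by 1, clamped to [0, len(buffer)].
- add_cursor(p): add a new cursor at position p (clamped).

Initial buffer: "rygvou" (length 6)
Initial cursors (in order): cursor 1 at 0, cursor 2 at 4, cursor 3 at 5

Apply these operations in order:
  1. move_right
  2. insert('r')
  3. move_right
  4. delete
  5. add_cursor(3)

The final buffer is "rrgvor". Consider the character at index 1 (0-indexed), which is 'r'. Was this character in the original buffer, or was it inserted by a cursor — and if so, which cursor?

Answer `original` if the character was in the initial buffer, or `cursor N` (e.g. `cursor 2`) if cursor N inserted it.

Answer: cursor 1

Derivation:
After op 1 (move_right): buffer="rygvou" (len 6), cursors c1@1 c2@5 c3@6, authorship ......
After op 2 (insert('r')): buffer="rrygvorur" (len 9), cursors c1@2 c2@7 c3@9, authorship .1....2.3
After op 3 (move_right): buffer="rrygvorur" (len 9), cursors c1@3 c2@8 c3@9, authorship .1....2.3
After op 4 (delete): buffer="rrgvor" (len 6), cursors c1@2 c2@6 c3@6, authorship .1...2
After op 5 (add_cursor(3)): buffer="rrgvor" (len 6), cursors c1@2 c4@3 c2@6 c3@6, authorship .1...2
Authorship (.=original, N=cursor N): . 1 . . . 2
Index 1: author = 1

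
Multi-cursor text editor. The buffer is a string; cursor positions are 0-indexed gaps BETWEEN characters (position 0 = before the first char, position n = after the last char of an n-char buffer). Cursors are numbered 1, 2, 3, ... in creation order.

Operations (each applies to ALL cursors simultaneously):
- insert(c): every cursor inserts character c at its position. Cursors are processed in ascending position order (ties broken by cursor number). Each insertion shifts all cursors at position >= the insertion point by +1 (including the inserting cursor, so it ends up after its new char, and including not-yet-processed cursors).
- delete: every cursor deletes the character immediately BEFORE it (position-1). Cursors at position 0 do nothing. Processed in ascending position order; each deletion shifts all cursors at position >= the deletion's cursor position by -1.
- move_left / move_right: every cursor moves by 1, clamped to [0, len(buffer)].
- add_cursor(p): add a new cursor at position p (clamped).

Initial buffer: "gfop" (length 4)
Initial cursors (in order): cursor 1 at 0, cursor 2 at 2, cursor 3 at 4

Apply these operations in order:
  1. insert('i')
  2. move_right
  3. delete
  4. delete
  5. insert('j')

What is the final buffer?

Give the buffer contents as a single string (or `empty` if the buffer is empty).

Answer: jfjj

Derivation:
After op 1 (insert('i')): buffer="igfiopi" (len 7), cursors c1@1 c2@4 c3@7, authorship 1..2..3
After op 2 (move_right): buffer="igfiopi" (len 7), cursors c1@2 c2@5 c3@7, authorship 1..2..3
After op 3 (delete): buffer="ifip" (len 4), cursors c1@1 c2@3 c3@4, authorship 1.2.
After op 4 (delete): buffer="f" (len 1), cursors c1@0 c2@1 c3@1, authorship .
After op 5 (insert('j')): buffer="jfjj" (len 4), cursors c1@1 c2@4 c3@4, authorship 1.23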